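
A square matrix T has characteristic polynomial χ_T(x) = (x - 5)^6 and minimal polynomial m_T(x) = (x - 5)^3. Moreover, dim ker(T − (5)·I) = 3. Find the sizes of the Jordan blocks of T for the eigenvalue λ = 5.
Block sizes for λ = 5: [3, 2, 1]

Step 1 — from the characteristic polynomial, algebraic multiplicity of λ = 5 is 6. From dim ker(T − (5)·I) = 3, there are exactly 3 Jordan blocks for λ = 5.
Step 2 — from the minimal polynomial, the factor (x − 5)^3 tells us the largest block for λ = 5 has size 3.
Step 3 — with total size 6, 3 blocks, and largest block 3, the block sizes (in nonincreasing order) are [3, 2, 1].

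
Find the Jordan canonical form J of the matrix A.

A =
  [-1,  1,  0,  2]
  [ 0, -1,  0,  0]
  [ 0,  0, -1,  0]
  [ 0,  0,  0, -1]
J_2(-1) ⊕ J_1(-1) ⊕ J_1(-1)

The characteristic polynomial is
  det(x·I − A) = x^4 + 4*x^3 + 6*x^2 + 4*x + 1 = (x + 1)^4

Eigenvalues and multiplicities (the geometric multiplicity of λ is n − rank(A − λI), which equals the number of Jordan blocks for λ):
  λ = -1: algebraic multiplicity = 4, geometric multiplicity = 3

Determining the block sizes for each eigenvalue:
  λ = -1: 3 blocks summing to 4 forces exactly one block of size 2 and the rest size 1 → block sizes [2, 1, 1]

Assembling the blocks gives a Jordan form
J =
  [-1,  1,  0,  0]
  [ 0, -1,  0,  0]
  [ 0,  0, -1,  0]
  [ 0,  0,  0, -1]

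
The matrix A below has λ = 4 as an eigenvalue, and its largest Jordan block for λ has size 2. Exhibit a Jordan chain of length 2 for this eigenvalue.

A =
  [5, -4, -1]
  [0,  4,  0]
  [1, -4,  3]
A Jordan chain for λ = 4 of length 2:
v_1 = (1, 0, 1)ᵀ
v_2 = (1, 0, 0)ᵀ

Let N = A − (4)·I. We want v_2 with N^2 v_2 = 0 but N^1 v_2 ≠ 0; then v_{j-1} := N · v_j for j = 2, …, 2.

Pick v_2 = (1, 0, 0)ᵀ.
Then v_1 = N · v_2 = (1, 0, 1)ᵀ.

Sanity check: (A − (4)·I) v_1 = (0, 0, 0)ᵀ = 0. ✓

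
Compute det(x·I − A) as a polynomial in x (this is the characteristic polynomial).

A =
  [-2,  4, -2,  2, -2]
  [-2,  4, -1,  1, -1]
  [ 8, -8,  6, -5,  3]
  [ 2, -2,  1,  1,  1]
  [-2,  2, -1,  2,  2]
x^5 - 11*x^4 + 48*x^3 - 104*x^2 + 112*x - 48

Expanding det(x·I − A) (e.g. by cofactor expansion or by noting that A is similar to its Jordan form J, which has the same characteristic polynomial as A) gives
  χ_A(x) = x^5 - 11*x^4 + 48*x^3 - 104*x^2 + 112*x - 48
which factors as (x - 3)*(x - 2)^4. The eigenvalues (with algebraic multiplicities) are λ = 2 with multiplicity 4, λ = 3 with multiplicity 1.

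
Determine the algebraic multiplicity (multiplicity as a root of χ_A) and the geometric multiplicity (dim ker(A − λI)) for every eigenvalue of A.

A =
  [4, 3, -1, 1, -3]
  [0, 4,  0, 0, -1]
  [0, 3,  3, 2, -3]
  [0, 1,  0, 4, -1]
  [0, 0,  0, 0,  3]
λ = 3: alg = 2, geom = 2; λ = 4: alg = 3, geom = 1

Step 1 — factor the characteristic polynomial to read off the algebraic multiplicities:
  χ_A(x) = (x - 4)^3*(x - 3)^2

Step 2 — compute geometric multiplicities via the rank-nullity identity g(λ) = n − rank(A − λI):
  rank(A − (3)·I) = 3, so dim ker(A − (3)·I) = n − 3 = 2
  rank(A − (4)·I) = 4, so dim ker(A − (4)·I) = n − 4 = 1

Summary:
  λ = 3: algebraic multiplicity = 2, geometric multiplicity = 2
  λ = 4: algebraic multiplicity = 3, geometric multiplicity = 1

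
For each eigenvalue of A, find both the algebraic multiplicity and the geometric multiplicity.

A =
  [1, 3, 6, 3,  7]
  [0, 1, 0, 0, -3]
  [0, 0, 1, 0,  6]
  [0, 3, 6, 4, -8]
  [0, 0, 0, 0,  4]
λ = 1: alg = 3, geom = 3; λ = 4: alg = 2, geom = 1

Step 1 — factor the characteristic polynomial to read off the algebraic multiplicities:
  χ_A(x) = (x - 4)^2*(x - 1)^3

Step 2 — compute geometric multiplicities via the rank-nullity identity g(λ) = n − rank(A − λI):
  rank(A − (1)·I) = 2, so dim ker(A − (1)·I) = n − 2 = 3
  rank(A − (4)·I) = 4, so dim ker(A − (4)·I) = n − 4 = 1

Summary:
  λ = 1: algebraic multiplicity = 3, geometric multiplicity = 3
  λ = 4: algebraic multiplicity = 2, geometric multiplicity = 1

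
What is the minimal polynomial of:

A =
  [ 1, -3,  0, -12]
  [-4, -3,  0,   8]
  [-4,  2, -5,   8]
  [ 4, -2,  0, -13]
x^2 + 10*x + 25

The characteristic polynomial is χ_A(x) = (x + 5)^4, so the eigenvalues are known. The minimal polynomial is
  m_A(x) = Π_λ (x − λ)^{k_λ}
where k_λ is the size of the *largest* Jordan block for λ (equivalently, the smallest k with (A − λI)^k v = 0 for every generalised eigenvector v of λ).

  λ = -5: largest Jordan block has size 2, contributing (x + 5)^2

So m_A(x) = (x + 5)^2 = x^2 + 10*x + 25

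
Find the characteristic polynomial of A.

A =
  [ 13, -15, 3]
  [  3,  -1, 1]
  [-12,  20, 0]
x^3 - 12*x^2 + 48*x - 64

Expanding det(x·I − A) (e.g. by cofactor expansion or by noting that A is similar to its Jordan form J, which has the same characteristic polynomial as A) gives
  χ_A(x) = x^3 - 12*x^2 + 48*x - 64
which factors as (x - 4)^3. The eigenvalues (with algebraic multiplicities) are λ = 4 with multiplicity 3.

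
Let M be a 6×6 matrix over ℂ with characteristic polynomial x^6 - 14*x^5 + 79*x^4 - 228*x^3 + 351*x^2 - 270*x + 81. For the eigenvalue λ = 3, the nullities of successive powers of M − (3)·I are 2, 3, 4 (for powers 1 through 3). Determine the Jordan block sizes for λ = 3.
Block sizes for λ = 3: [3, 1]

From the dimensions of kernels of powers, the number of Jordan blocks of size at least j is d_j − d_{j−1} where d_j = dim ker(N^j) (with d_0 = 0). Computing the differences gives [2, 1, 1].
The number of blocks of size exactly k is (#blocks of size ≥ k) − (#blocks of size ≥ k + 1), so the partition is: 1 block(s) of size 1, 1 block(s) of size 3.
In nonincreasing order the block sizes are [3, 1].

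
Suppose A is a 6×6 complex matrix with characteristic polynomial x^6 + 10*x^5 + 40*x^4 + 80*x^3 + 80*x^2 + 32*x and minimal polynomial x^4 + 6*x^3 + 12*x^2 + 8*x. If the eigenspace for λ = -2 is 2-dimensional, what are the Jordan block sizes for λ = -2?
Block sizes for λ = -2: [3, 2]

Step 1 — from the characteristic polynomial, algebraic multiplicity of λ = -2 is 5. From dim ker(A − (-2)·I) = 2, there are exactly 2 Jordan blocks for λ = -2.
Step 2 — from the minimal polynomial, the factor (x + 2)^3 tells us the largest block for λ = -2 has size 3.
Step 3 — with total size 5, 2 blocks, and largest block 3, the block sizes (in nonincreasing order) are [3, 2].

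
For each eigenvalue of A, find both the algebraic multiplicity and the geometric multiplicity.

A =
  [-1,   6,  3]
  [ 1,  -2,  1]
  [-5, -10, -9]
λ = -4: alg = 3, geom = 2

Step 1 — factor the characteristic polynomial to read off the algebraic multiplicities:
  χ_A(x) = (x + 4)^3

Step 2 — compute geometric multiplicities via the rank-nullity identity g(λ) = n − rank(A − λI):
  rank(A − (-4)·I) = 1, so dim ker(A − (-4)·I) = n − 1 = 2

Summary:
  λ = -4: algebraic multiplicity = 3, geometric multiplicity = 2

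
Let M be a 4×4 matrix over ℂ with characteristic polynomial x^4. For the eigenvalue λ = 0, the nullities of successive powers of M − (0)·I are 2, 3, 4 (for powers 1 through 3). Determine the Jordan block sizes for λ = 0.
Block sizes for λ = 0: [3, 1]

From the dimensions of kernels of powers, the number of Jordan blocks of size at least j is d_j − d_{j−1} where d_j = dim ker(N^j) (with d_0 = 0). Computing the differences gives [2, 1, 1].
The number of blocks of size exactly k is (#blocks of size ≥ k) − (#blocks of size ≥ k + 1), so the partition is: 1 block(s) of size 1, 1 block(s) of size 3.
In nonincreasing order the block sizes are [3, 1].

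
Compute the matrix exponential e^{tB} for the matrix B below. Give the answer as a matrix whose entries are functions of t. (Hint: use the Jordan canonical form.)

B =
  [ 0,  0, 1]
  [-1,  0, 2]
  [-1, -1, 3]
e^{tB} =
  [-t*exp(t) + exp(t), -t^2*exp(t)/2, t^2*exp(t)/2 + t*exp(t)]
  [-t*exp(t), -t^2*exp(t)/2 - t*exp(t) + exp(t), t^2*exp(t)/2 + 2*t*exp(t)]
  [-t*exp(t), -t^2*exp(t)/2 - t*exp(t), t^2*exp(t)/2 + 2*t*exp(t) + exp(t)]

Strategy: write B = P · J · P⁻¹ where J is a Jordan canonical form, so e^{tB} = P · e^{tJ} · P⁻¹, and e^{tJ} can be computed block-by-block.

B has Jordan form
J =
  [1, 1, 0]
  [0, 1, 1]
  [0, 0, 1]
(up to reordering of blocks).

Per-block formulas:
  For a 3×3 Jordan block J_3(1): exp(t · J_3(1)) = e^(1t)·(I + t·N + (t^2/2)·N^2), where N is the 3×3 nilpotent shift.

After assembling e^{tJ} and conjugating by P, we get:

e^{tB} =
  [-t*exp(t) + exp(t), -t^2*exp(t)/2, t^2*exp(t)/2 + t*exp(t)]
  [-t*exp(t), -t^2*exp(t)/2 - t*exp(t) + exp(t), t^2*exp(t)/2 + 2*t*exp(t)]
  [-t*exp(t), -t^2*exp(t)/2 - t*exp(t), t^2*exp(t)/2 + 2*t*exp(t) + exp(t)]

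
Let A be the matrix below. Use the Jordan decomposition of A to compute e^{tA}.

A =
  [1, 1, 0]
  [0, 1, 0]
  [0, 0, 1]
e^{tA} =
  [exp(t), t*exp(t), 0]
  [0, exp(t), 0]
  [0, 0, exp(t)]

Strategy: write A = P · J · P⁻¹ where J is a Jordan canonical form, so e^{tA} = P · e^{tJ} · P⁻¹, and e^{tJ} can be computed block-by-block.

A has Jordan form
J =
  [1, 1, 0]
  [0, 1, 0]
  [0, 0, 1]
(up to reordering of blocks).

Per-block formulas:
  For a 2×2 Jordan block J_2(1): exp(t · J_2(1)) = e^(1t)·(I + t·N), where N is the 2×2 nilpotent shift.
  For a 1×1 block at λ = 1: exp(t · [1]) = [e^(1t)].

After assembling e^{tJ} and conjugating by P, we get:

e^{tA} =
  [exp(t), t*exp(t), 0]
  [0, exp(t), 0]
  [0, 0, exp(t)]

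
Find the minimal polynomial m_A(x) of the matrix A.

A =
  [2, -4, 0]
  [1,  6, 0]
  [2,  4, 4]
x^2 - 8*x + 16

The characteristic polynomial is χ_A(x) = (x - 4)^3, so the eigenvalues are known. The minimal polynomial is
  m_A(x) = Π_λ (x − λ)^{k_λ}
where k_λ is the size of the *largest* Jordan block for λ (equivalently, the smallest k with (A − λI)^k v = 0 for every generalised eigenvector v of λ).

  λ = 4: largest Jordan block has size 2, contributing (x − 4)^2

So m_A(x) = (x - 4)^2 = x^2 - 8*x + 16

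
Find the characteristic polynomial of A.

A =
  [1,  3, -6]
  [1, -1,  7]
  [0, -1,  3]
x^3 - 3*x^2 + 3*x - 1

Expanding det(x·I − A) (e.g. by cofactor expansion or by noting that A is similar to its Jordan form J, which has the same characteristic polynomial as A) gives
  χ_A(x) = x^3 - 3*x^2 + 3*x - 1
which factors as (x - 1)^3. The eigenvalues (with algebraic multiplicities) are λ = 1 with multiplicity 3.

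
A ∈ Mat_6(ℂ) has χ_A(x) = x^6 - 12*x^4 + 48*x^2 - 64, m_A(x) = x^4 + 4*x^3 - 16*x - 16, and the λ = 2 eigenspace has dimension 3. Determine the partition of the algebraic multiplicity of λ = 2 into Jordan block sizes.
Block sizes for λ = 2: [1, 1, 1]

Step 1 — from the characteristic polynomial, algebraic multiplicity of λ = 2 is 3. From dim ker(A − (2)·I) = 3, there are exactly 3 Jordan blocks for λ = 2.
Step 2 — from the minimal polynomial, the factor (x − 2) tells us the largest block for λ = 2 has size 1.
Step 3 — with total size 3, 3 blocks, and largest block 1, the block sizes (in nonincreasing order) are [1, 1, 1].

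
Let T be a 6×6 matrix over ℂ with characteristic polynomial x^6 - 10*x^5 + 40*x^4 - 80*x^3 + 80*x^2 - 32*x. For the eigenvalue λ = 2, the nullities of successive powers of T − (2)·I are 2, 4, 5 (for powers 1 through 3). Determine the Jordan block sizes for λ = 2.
Block sizes for λ = 2: [3, 2]

From the dimensions of kernels of powers, the number of Jordan blocks of size at least j is d_j − d_{j−1} where d_j = dim ker(N^j) (with d_0 = 0). Computing the differences gives [2, 2, 1].
The number of blocks of size exactly k is (#blocks of size ≥ k) − (#blocks of size ≥ k + 1), so the partition is: 1 block(s) of size 2, 1 block(s) of size 3.
In nonincreasing order the block sizes are [3, 2].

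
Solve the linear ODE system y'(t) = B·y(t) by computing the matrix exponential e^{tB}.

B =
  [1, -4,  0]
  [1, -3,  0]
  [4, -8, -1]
e^{tB} =
  [2*t*exp(-t) + exp(-t), -4*t*exp(-t), 0]
  [t*exp(-t), -2*t*exp(-t) + exp(-t), 0]
  [4*t*exp(-t), -8*t*exp(-t), exp(-t)]

Strategy: write B = P · J · P⁻¹ where J is a Jordan canonical form, so e^{tB} = P · e^{tJ} · P⁻¹, and e^{tJ} can be computed block-by-block.

B has Jordan form
J =
  [-1,  1,  0]
  [ 0, -1,  0]
  [ 0,  0, -1]
(up to reordering of blocks).

Per-block formulas:
  For a 1×1 block at λ = -1: exp(t · [-1]) = [e^(-1t)].
  For a 2×2 Jordan block J_2(-1): exp(t · J_2(-1)) = e^(-1t)·(I + t·N), where N is the 2×2 nilpotent shift.

After assembling e^{tJ} and conjugating by P, we get:

e^{tB} =
  [2*t*exp(-t) + exp(-t), -4*t*exp(-t), 0]
  [t*exp(-t), -2*t*exp(-t) + exp(-t), 0]
  [4*t*exp(-t), -8*t*exp(-t), exp(-t)]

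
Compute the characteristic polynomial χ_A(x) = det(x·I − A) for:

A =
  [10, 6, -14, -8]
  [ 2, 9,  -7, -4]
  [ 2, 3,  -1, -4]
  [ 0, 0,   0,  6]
x^4 - 24*x^3 + 216*x^2 - 864*x + 1296

Expanding det(x·I − A) (e.g. by cofactor expansion or by noting that A is similar to its Jordan form J, which has the same characteristic polynomial as A) gives
  χ_A(x) = x^4 - 24*x^3 + 216*x^2 - 864*x + 1296
which factors as (x - 6)^4. The eigenvalues (with algebraic multiplicities) are λ = 6 with multiplicity 4.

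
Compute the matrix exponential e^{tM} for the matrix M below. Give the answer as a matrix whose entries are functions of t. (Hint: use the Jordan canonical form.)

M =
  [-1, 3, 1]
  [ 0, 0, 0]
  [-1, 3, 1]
e^{tM} =
  [1 - t, 3*t, t]
  [0, 1, 0]
  [-t, 3*t, t + 1]

Strategy: write M = P · J · P⁻¹ where J is a Jordan canonical form, so e^{tM} = P · e^{tJ} · P⁻¹, and e^{tJ} can be computed block-by-block.

M has Jordan form
J =
  [0, 1, 0]
  [0, 0, 0]
  [0, 0, 0]
(up to reordering of blocks).

Per-block formulas:
  For a 1×1 block at λ = 0: exp(t · [0]) = [e^(0t)].
  For a 2×2 Jordan block J_2(0): exp(t · J_2(0)) = e^(0t)·(I + t·N), where N is the 2×2 nilpotent shift.

After assembling e^{tJ} and conjugating by P, we get:

e^{tM} =
  [1 - t, 3*t, t]
  [0, 1, 0]
  [-t, 3*t, t + 1]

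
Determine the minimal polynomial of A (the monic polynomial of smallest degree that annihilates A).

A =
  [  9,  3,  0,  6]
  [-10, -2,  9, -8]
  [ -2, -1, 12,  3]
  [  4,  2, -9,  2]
x^4 - 21*x^3 + 162*x^2 - 540*x + 648

The characteristic polynomial is χ_A(x) = (x - 6)^3*(x - 3), so the eigenvalues are known. The minimal polynomial is
  m_A(x) = Π_λ (x − λ)^{k_λ}
where k_λ is the size of the *largest* Jordan block for λ (equivalently, the smallest k with (A − λI)^k v = 0 for every generalised eigenvector v of λ).

  λ = 3: largest Jordan block has size 1, contributing (x − 3)
  λ = 6: largest Jordan block has size 3, contributing (x − 6)^3

So m_A(x) = (x - 6)^3*(x - 3) = x^4 - 21*x^3 + 162*x^2 - 540*x + 648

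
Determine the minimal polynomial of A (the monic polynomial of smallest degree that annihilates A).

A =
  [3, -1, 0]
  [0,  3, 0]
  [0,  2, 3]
x^2 - 6*x + 9

The characteristic polynomial is χ_A(x) = (x - 3)^3, so the eigenvalues are known. The minimal polynomial is
  m_A(x) = Π_λ (x − λ)^{k_λ}
where k_λ is the size of the *largest* Jordan block for λ (equivalently, the smallest k with (A − λI)^k v = 0 for every generalised eigenvector v of λ).

  λ = 3: largest Jordan block has size 2, contributing (x − 3)^2

So m_A(x) = (x - 3)^2 = x^2 - 6*x + 9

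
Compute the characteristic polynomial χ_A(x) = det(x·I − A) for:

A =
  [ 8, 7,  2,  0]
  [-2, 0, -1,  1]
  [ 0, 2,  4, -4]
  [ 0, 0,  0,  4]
x^4 - 16*x^3 + 96*x^2 - 256*x + 256

Expanding det(x·I − A) (e.g. by cofactor expansion or by noting that A is similar to its Jordan form J, which has the same characteristic polynomial as A) gives
  χ_A(x) = x^4 - 16*x^3 + 96*x^2 - 256*x + 256
which factors as (x - 4)^4. The eigenvalues (with algebraic multiplicities) are λ = 4 with multiplicity 4.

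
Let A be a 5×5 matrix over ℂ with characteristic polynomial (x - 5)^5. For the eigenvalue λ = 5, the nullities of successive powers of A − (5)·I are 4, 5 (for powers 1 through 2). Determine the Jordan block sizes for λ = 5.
Block sizes for λ = 5: [2, 1, 1, 1]

From the dimensions of kernels of powers, the number of Jordan blocks of size at least j is d_j − d_{j−1} where d_j = dim ker(N^j) (with d_0 = 0). Computing the differences gives [4, 1].
The number of blocks of size exactly k is (#blocks of size ≥ k) − (#blocks of size ≥ k + 1), so the partition is: 3 block(s) of size 1, 1 block(s) of size 2.
In nonincreasing order the block sizes are [2, 1, 1, 1].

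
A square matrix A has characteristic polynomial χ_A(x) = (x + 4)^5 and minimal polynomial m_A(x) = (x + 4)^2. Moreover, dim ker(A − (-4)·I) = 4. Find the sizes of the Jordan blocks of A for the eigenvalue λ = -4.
Block sizes for λ = -4: [2, 1, 1, 1]

Step 1 — from the characteristic polynomial, algebraic multiplicity of λ = -4 is 5. From dim ker(A − (-4)·I) = 4, there are exactly 4 Jordan blocks for λ = -4.
Step 2 — from the minimal polynomial, the factor (x + 4)^2 tells us the largest block for λ = -4 has size 2.
Step 3 — with total size 5, 4 blocks, and largest block 2, the block sizes (in nonincreasing order) are [2, 1, 1, 1].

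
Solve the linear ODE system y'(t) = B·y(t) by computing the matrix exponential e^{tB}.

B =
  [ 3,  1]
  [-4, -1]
e^{tB} =
  [2*t*exp(t) + exp(t), t*exp(t)]
  [-4*t*exp(t), -2*t*exp(t) + exp(t)]

Strategy: write B = P · J · P⁻¹ where J is a Jordan canonical form, so e^{tB} = P · e^{tJ} · P⁻¹, and e^{tJ} can be computed block-by-block.

B has Jordan form
J =
  [1, 1]
  [0, 1]
(up to reordering of blocks).

Per-block formulas:
  For a 2×2 Jordan block J_2(1): exp(t · J_2(1)) = e^(1t)·(I + t·N), where N is the 2×2 nilpotent shift.

After assembling e^{tJ} and conjugating by P, we get:

e^{tB} =
  [2*t*exp(t) + exp(t), t*exp(t)]
  [-4*t*exp(t), -2*t*exp(t) + exp(t)]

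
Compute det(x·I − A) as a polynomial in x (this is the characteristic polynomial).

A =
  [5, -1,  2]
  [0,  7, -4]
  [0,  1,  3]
x^3 - 15*x^2 + 75*x - 125

Expanding det(x·I − A) (e.g. by cofactor expansion or by noting that A is similar to its Jordan form J, which has the same characteristic polynomial as A) gives
  χ_A(x) = x^3 - 15*x^2 + 75*x - 125
which factors as (x - 5)^3. The eigenvalues (with algebraic multiplicities) are λ = 5 with multiplicity 3.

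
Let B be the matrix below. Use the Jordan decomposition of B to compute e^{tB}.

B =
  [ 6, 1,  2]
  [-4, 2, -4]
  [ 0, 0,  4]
e^{tB} =
  [2*t*exp(4*t) + exp(4*t), t*exp(4*t), 2*t*exp(4*t)]
  [-4*t*exp(4*t), -2*t*exp(4*t) + exp(4*t), -4*t*exp(4*t)]
  [0, 0, exp(4*t)]

Strategy: write B = P · J · P⁻¹ where J is a Jordan canonical form, so e^{tB} = P · e^{tJ} · P⁻¹, and e^{tJ} can be computed block-by-block.

B has Jordan form
J =
  [4, 1, 0]
  [0, 4, 0]
  [0, 0, 4]
(up to reordering of blocks).

Per-block formulas:
  For a 2×2 Jordan block J_2(4): exp(t · J_2(4)) = e^(4t)·(I + t·N), where N is the 2×2 nilpotent shift.
  For a 1×1 block at λ = 4: exp(t · [4]) = [e^(4t)].

After assembling e^{tJ} and conjugating by P, we get:

e^{tB} =
  [2*t*exp(4*t) + exp(4*t), t*exp(4*t), 2*t*exp(4*t)]
  [-4*t*exp(4*t), -2*t*exp(4*t) + exp(4*t), -4*t*exp(4*t)]
  [0, 0, exp(4*t)]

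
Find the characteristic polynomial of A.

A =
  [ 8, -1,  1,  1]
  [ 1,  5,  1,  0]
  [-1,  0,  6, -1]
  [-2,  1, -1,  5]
x^4 - 24*x^3 + 216*x^2 - 864*x + 1296

Expanding det(x·I − A) (e.g. by cofactor expansion or by noting that A is similar to its Jordan form J, which has the same characteristic polynomial as A) gives
  χ_A(x) = x^4 - 24*x^3 + 216*x^2 - 864*x + 1296
which factors as (x - 6)^4. The eigenvalues (with algebraic multiplicities) are λ = 6 with multiplicity 4.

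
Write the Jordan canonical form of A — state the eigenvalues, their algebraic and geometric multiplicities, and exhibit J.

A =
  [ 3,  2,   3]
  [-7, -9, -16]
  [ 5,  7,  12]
J_3(2)

The characteristic polynomial is
  det(x·I − A) = x^3 - 6*x^2 + 12*x - 8 = (x - 2)^3

Eigenvalues and multiplicities (the geometric multiplicity of λ is n − rank(A − λI), which equals the number of Jordan blocks for λ):
  λ = 2: algebraic multiplicity = 3, geometric multiplicity = 1

Determining the block sizes for each eigenvalue:
  λ = 2: one block (gm = 1), so the single block has size am = 3 → block sizes [3]

Assembling the blocks gives a Jordan form
J =
  [2, 1, 0]
  [0, 2, 1]
  [0, 0, 2]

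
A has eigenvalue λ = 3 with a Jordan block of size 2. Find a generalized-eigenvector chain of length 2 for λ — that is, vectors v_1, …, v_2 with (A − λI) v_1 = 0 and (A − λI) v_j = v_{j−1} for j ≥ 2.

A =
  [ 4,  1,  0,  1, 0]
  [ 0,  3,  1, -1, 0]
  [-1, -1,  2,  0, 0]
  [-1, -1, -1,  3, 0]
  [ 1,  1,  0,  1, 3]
A Jordan chain for λ = 3 of length 2:
v_1 = (1, 0, -1, -1, 1)ᵀ
v_2 = (1, 0, 0, 0, 0)ᵀ

Let N = A − (3)·I. We want v_2 with N^2 v_2 = 0 but N^1 v_2 ≠ 0; then v_{j-1} := N · v_j for j = 2, …, 2.

Pick v_2 = (1, 0, 0, 0, 0)ᵀ.
Then v_1 = N · v_2 = (1, 0, -1, -1, 1)ᵀ.

Sanity check: (A − (3)·I) v_1 = (0, 0, 0, 0, 0)ᵀ = 0. ✓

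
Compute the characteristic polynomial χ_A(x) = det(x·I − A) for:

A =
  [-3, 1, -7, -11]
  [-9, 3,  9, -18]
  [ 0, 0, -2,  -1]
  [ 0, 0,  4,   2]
x^4

Expanding det(x·I − A) (e.g. by cofactor expansion or by noting that A is similar to its Jordan form J, which has the same characteristic polynomial as A) gives
  χ_A(x) = x^4
which factors as x^4. The eigenvalues (with algebraic multiplicities) are λ = 0 with multiplicity 4.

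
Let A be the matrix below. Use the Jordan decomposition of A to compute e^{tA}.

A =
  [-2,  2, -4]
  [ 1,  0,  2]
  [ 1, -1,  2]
e^{tA} =
  [t^2 - 2*t + 1, 2*t, 2*t^2 - 4*t]
  [t, 1, 2*t]
  [-t^2/2 + t, -t, -t^2 + 2*t + 1]

Strategy: write A = P · J · P⁻¹ where J is a Jordan canonical form, so e^{tA} = P · e^{tJ} · P⁻¹, and e^{tJ} can be computed block-by-block.

A has Jordan form
J =
  [0, 1, 0]
  [0, 0, 1]
  [0, 0, 0]
(up to reordering of blocks).

Per-block formulas:
  For a 3×3 Jordan block J_3(0): exp(t · J_3(0)) = e^(0t)·(I + t·N + (t^2/2)·N^2), where N is the 3×3 nilpotent shift.

After assembling e^{tJ} and conjugating by P, we get:

e^{tA} =
  [t^2 - 2*t + 1, 2*t, 2*t^2 - 4*t]
  [t, 1, 2*t]
  [-t^2/2 + t, -t, -t^2 + 2*t + 1]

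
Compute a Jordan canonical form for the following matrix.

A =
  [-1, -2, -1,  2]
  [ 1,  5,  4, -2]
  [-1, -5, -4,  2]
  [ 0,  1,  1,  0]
J_3(0) ⊕ J_1(0)

The characteristic polynomial is
  det(x·I − A) = x^4

Eigenvalues and multiplicities (the geometric multiplicity of λ is n − rank(A − λI), which equals the number of Jordan blocks for λ):
  λ = 0: algebraic multiplicity = 4, geometric multiplicity = 2

Determining the block sizes for each eigenvalue:
  λ = 0: with am = 4 and gm = 2, the partition is not yet determined (e.g. several partitions of 4 into 2 parts exist). Let N = A − (0)·I. Computing rank(N^1) = 2, rank(N^2) = 1, rank(N^3) = 0; the number of blocks of size ≥ j is rank(N^{j−1}) − rank(N^j), giving [2, 1, 1]. So we have 1 block(s) of size 3, 1 block(s) of size 1 → block sizes [3, 1]

Assembling the blocks gives a Jordan form
J =
  [0, 1, 0, 0]
  [0, 0, 1, 0]
  [0, 0, 0, 0]
  [0, 0, 0, 0]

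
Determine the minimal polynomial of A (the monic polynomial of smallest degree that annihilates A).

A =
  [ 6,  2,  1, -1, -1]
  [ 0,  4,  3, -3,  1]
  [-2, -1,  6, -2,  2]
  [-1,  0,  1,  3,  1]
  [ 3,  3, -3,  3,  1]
x^3 - 12*x^2 + 48*x - 64

The characteristic polynomial is χ_A(x) = (x - 4)^5, so the eigenvalues are known. The minimal polynomial is
  m_A(x) = Π_λ (x − λ)^{k_λ}
where k_λ is the size of the *largest* Jordan block for λ (equivalently, the smallest k with (A − λI)^k v = 0 for every generalised eigenvector v of λ).

  λ = 4: largest Jordan block has size 3, contributing (x − 4)^3

So m_A(x) = (x - 4)^3 = x^3 - 12*x^2 + 48*x - 64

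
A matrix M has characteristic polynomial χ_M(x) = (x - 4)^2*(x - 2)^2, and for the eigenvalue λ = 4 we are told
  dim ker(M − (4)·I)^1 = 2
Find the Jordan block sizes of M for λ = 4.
Block sizes for λ = 4: [1, 1]

From the dimensions of kernels of powers, the number of Jordan blocks of size at least j is d_j − d_{j−1} where d_j = dim ker(N^j) (with d_0 = 0). Computing the differences gives [2].
The number of blocks of size exactly k is (#blocks of size ≥ k) − (#blocks of size ≥ k + 1), so the partition is: 2 block(s) of size 1.
In nonincreasing order the block sizes are [1, 1].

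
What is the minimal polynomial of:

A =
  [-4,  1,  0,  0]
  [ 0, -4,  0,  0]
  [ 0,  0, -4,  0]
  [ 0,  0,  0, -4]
x^2 + 8*x + 16

The characteristic polynomial is χ_A(x) = (x + 4)^4, so the eigenvalues are known. The minimal polynomial is
  m_A(x) = Π_λ (x − λ)^{k_λ}
where k_λ is the size of the *largest* Jordan block for λ (equivalently, the smallest k with (A − λI)^k v = 0 for every generalised eigenvector v of λ).

  λ = -4: largest Jordan block has size 2, contributing (x + 4)^2

So m_A(x) = (x + 4)^2 = x^2 + 8*x + 16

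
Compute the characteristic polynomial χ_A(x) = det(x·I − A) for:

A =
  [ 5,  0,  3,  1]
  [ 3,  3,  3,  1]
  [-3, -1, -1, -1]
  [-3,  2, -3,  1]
x^4 - 8*x^3 + 24*x^2 - 32*x + 16

Expanding det(x·I − A) (e.g. by cofactor expansion or by noting that A is similar to its Jordan form J, which has the same characteristic polynomial as A) gives
  χ_A(x) = x^4 - 8*x^3 + 24*x^2 - 32*x + 16
which factors as (x - 2)^4. The eigenvalues (with algebraic multiplicities) are λ = 2 with multiplicity 4.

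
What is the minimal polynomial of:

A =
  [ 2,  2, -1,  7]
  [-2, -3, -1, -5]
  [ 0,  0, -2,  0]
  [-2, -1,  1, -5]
x^3 + 6*x^2 + 12*x + 8

The characteristic polynomial is χ_A(x) = (x + 2)^4, so the eigenvalues are known. The minimal polynomial is
  m_A(x) = Π_λ (x − λ)^{k_λ}
where k_λ is the size of the *largest* Jordan block for λ (equivalently, the smallest k with (A − λI)^k v = 0 for every generalised eigenvector v of λ).

  λ = -2: largest Jordan block has size 3, contributing (x + 2)^3

So m_A(x) = (x + 2)^3 = x^3 + 6*x^2 + 12*x + 8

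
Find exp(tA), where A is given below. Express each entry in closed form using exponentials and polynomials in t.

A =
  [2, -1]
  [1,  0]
e^{tA} =
  [t*exp(t) + exp(t), -t*exp(t)]
  [t*exp(t), -t*exp(t) + exp(t)]

Strategy: write A = P · J · P⁻¹ where J is a Jordan canonical form, so e^{tA} = P · e^{tJ} · P⁻¹, and e^{tJ} can be computed block-by-block.

A has Jordan form
J =
  [1, 1]
  [0, 1]
(up to reordering of blocks).

Per-block formulas:
  For a 2×2 Jordan block J_2(1): exp(t · J_2(1)) = e^(1t)·(I + t·N), where N is the 2×2 nilpotent shift.

After assembling e^{tJ} and conjugating by P, we get:

e^{tA} =
  [t*exp(t) + exp(t), -t*exp(t)]
  [t*exp(t), -t*exp(t) + exp(t)]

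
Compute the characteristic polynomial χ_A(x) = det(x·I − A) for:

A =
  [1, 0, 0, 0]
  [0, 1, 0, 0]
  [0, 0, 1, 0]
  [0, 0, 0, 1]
x^4 - 4*x^3 + 6*x^2 - 4*x + 1

Expanding det(x·I − A) (e.g. by cofactor expansion or by noting that A is similar to its Jordan form J, which has the same characteristic polynomial as A) gives
  χ_A(x) = x^4 - 4*x^3 + 6*x^2 - 4*x + 1
which factors as (x - 1)^4. The eigenvalues (with algebraic multiplicities) are λ = 1 with multiplicity 4.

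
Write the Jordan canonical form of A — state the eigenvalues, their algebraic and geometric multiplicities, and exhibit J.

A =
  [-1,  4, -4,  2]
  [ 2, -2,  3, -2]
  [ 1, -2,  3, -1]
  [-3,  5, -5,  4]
J_3(1) ⊕ J_1(1)

The characteristic polynomial is
  det(x·I − A) = x^4 - 4*x^3 + 6*x^2 - 4*x + 1 = (x - 1)^4

Eigenvalues and multiplicities (the geometric multiplicity of λ is n − rank(A − λI), which equals the number of Jordan blocks for λ):
  λ = 1: algebraic multiplicity = 4, geometric multiplicity = 2

Determining the block sizes for each eigenvalue:
  λ = 1: with am = 4 and gm = 2, the partition is not yet determined (e.g. several partitions of 4 into 2 parts exist). Let N = A − (1)·I. Computing rank(N^1) = 2, rank(N^2) = 1, rank(N^3) = 0; the number of blocks of size ≥ j is rank(N^{j−1}) − rank(N^j), giving [2, 1, 1]. So we have 1 block(s) of size 3, 1 block(s) of size 1 → block sizes [3, 1]

Assembling the blocks gives a Jordan form
J =
  [1, 1, 0, 0]
  [0, 1, 1, 0]
  [0, 0, 1, 0]
  [0, 0, 0, 1]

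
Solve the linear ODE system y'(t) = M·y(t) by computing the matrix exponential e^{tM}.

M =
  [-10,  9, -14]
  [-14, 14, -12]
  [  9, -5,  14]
e^{tM} =
  [2*t^2*exp(6*t) - 16*t*exp(6*t) + exp(6*t), -t^2*exp(6*t) + 9*t*exp(6*t), 2*t^2*exp(6*t) - 14*t*exp(6*t)]
  [2*t^2*exp(6*t) - 14*t*exp(6*t), -t^2*exp(6*t) + 8*t*exp(6*t) + exp(6*t), 2*t^2*exp(6*t) - 12*t*exp(6*t)]
  [-t^2*exp(6*t) + 9*t*exp(6*t), t^2*exp(6*t)/2 - 5*t*exp(6*t), -t^2*exp(6*t) + 8*t*exp(6*t) + exp(6*t)]

Strategy: write M = P · J · P⁻¹ where J is a Jordan canonical form, so e^{tM} = P · e^{tJ} · P⁻¹, and e^{tJ} can be computed block-by-block.

M has Jordan form
J =
  [6, 1, 0]
  [0, 6, 1]
  [0, 0, 6]
(up to reordering of blocks).

Per-block formulas:
  For a 3×3 Jordan block J_3(6): exp(t · J_3(6)) = e^(6t)·(I + t·N + (t^2/2)·N^2), where N is the 3×3 nilpotent shift.

After assembling e^{tJ} and conjugating by P, we get:

e^{tM} =
  [2*t^2*exp(6*t) - 16*t*exp(6*t) + exp(6*t), -t^2*exp(6*t) + 9*t*exp(6*t), 2*t^2*exp(6*t) - 14*t*exp(6*t)]
  [2*t^2*exp(6*t) - 14*t*exp(6*t), -t^2*exp(6*t) + 8*t*exp(6*t) + exp(6*t), 2*t^2*exp(6*t) - 12*t*exp(6*t)]
  [-t^2*exp(6*t) + 9*t*exp(6*t), t^2*exp(6*t)/2 - 5*t*exp(6*t), -t^2*exp(6*t) + 8*t*exp(6*t) + exp(6*t)]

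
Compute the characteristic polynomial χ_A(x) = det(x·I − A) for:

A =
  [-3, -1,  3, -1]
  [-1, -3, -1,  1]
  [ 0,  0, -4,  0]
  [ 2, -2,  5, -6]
x^4 + 16*x^3 + 96*x^2 + 256*x + 256

Expanding det(x·I − A) (e.g. by cofactor expansion or by noting that A is similar to its Jordan form J, which has the same characteristic polynomial as A) gives
  χ_A(x) = x^4 + 16*x^3 + 96*x^2 + 256*x + 256
which factors as (x + 4)^4. The eigenvalues (with algebraic multiplicities) are λ = -4 with multiplicity 4.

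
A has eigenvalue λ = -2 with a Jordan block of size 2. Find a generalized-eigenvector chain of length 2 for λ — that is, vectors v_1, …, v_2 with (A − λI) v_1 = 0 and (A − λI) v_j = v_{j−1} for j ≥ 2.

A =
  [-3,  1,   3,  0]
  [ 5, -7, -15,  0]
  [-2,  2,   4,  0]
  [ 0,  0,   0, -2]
A Jordan chain for λ = -2 of length 2:
v_1 = (-1, 5, -2, 0)ᵀ
v_2 = (1, 0, 0, 0)ᵀ

Let N = A − (-2)·I. We want v_2 with N^2 v_2 = 0 but N^1 v_2 ≠ 0; then v_{j-1} := N · v_j for j = 2, …, 2.

Pick v_2 = (1, 0, 0, 0)ᵀ.
Then v_1 = N · v_2 = (-1, 5, -2, 0)ᵀ.

Sanity check: (A − (-2)·I) v_1 = (0, 0, 0, 0)ᵀ = 0. ✓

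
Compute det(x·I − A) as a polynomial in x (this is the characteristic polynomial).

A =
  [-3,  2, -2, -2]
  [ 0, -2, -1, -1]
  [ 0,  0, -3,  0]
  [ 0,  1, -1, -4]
x^4 + 12*x^3 + 54*x^2 + 108*x + 81

Expanding det(x·I − A) (e.g. by cofactor expansion or by noting that A is similar to its Jordan form J, which has the same characteristic polynomial as A) gives
  χ_A(x) = x^4 + 12*x^3 + 54*x^2 + 108*x + 81
which factors as (x + 3)^4. The eigenvalues (with algebraic multiplicities) are λ = -3 with multiplicity 4.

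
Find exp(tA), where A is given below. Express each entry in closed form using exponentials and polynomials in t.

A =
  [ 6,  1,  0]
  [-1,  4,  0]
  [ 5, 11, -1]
e^{tA} =
  [t*exp(5*t) + exp(5*t), t*exp(5*t), 0]
  [-t*exp(5*t), -t*exp(5*t) + exp(5*t), 0]
  [-t*exp(5*t) + exp(5*t) - exp(-t), -t*exp(5*t) + 2*exp(5*t) - 2*exp(-t), exp(-t)]

Strategy: write A = P · J · P⁻¹ where J is a Jordan canonical form, so e^{tA} = P · e^{tJ} · P⁻¹, and e^{tJ} can be computed block-by-block.

A has Jordan form
J =
  [-1, 0, 0]
  [ 0, 5, 1]
  [ 0, 0, 5]
(up to reordering of blocks).

Per-block formulas:
  For a 2×2 Jordan block J_2(5): exp(t · J_2(5)) = e^(5t)·(I + t·N), where N is the 2×2 nilpotent shift.
  For a 1×1 block at λ = -1: exp(t · [-1]) = [e^(-1t)].

After assembling e^{tJ} and conjugating by P, we get:

e^{tA} =
  [t*exp(5*t) + exp(5*t), t*exp(5*t), 0]
  [-t*exp(5*t), -t*exp(5*t) + exp(5*t), 0]
  [-t*exp(5*t) + exp(5*t) - exp(-t), -t*exp(5*t) + 2*exp(5*t) - 2*exp(-t), exp(-t)]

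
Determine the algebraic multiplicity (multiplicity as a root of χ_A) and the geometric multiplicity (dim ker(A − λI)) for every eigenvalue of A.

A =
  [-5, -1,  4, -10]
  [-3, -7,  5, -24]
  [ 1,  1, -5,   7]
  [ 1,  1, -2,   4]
λ = -4: alg = 1, geom = 1; λ = -3: alg = 3, geom = 1

Step 1 — factor the characteristic polynomial to read off the algebraic multiplicities:
  χ_A(x) = (x + 3)^3*(x + 4)

Step 2 — compute geometric multiplicities via the rank-nullity identity g(λ) = n − rank(A − λI):
  rank(A − (-4)·I) = 3, so dim ker(A − (-4)·I) = n − 3 = 1
  rank(A − (-3)·I) = 3, so dim ker(A − (-3)·I) = n − 3 = 1

Summary:
  λ = -4: algebraic multiplicity = 1, geometric multiplicity = 1
  λ = -3: algebraic multiplicity = 3, geometric multiplicity = 1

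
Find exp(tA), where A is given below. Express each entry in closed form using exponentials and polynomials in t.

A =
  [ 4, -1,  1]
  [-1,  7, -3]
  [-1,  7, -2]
e^{tA} =
  [t^2*exp(3*t)/2 + t*exp(3*t) + exp(3*t), t^2*exp(3*t) - t*exp(3*t), -t^2*exp(3*t)/2 + t*exp(3*t)]
  [-t^2*exp(3*t) - t*exp(3*t), -2*t^2*exp(3*t) + 4*t*exp(3*t) + exp(3*t), t^2*exp(3*t) - 3*t*exp(3*t)]
  [-3*t^2*exp(3*t)/2 - t*exp(3*t), -3*t^2*exp(3*t) + 7*t*exp(3*t), 3*t^2*exp(3*t)/2 - 5*t*exp(3*t) + exp(3*t)]

Strategy: write A = P · J · P⁻¹ where J is a Jordan canonical form, so e^{tA} = P · e^{tJ} · P⁻¹, and e^{tJ} can be computed block-by-block.

A has Jordan form
J =
  [3, 1, 0]
  [0, 3, 1]
  [0, 0, 3]
(up to reordering of blocks).

Per-block formulas:
  For a 3×3 Jordan block J_3(3): exp(t · J_3(3)) = e^(3t)·(I + t·N + (t^2/2)·N^2), where N is the 3×3 nilpotent shift.

After assembling e^{tJ} and conjugating by P, we get:

e^{tA} =
  [t^2*exp(3*t)/2 + t*exp(3*t) + exp(3*t), t^2*exp(3*t) - t*exp(3*t), -t^2*exp(3*t)/2 + t*exp(3*t)]
  [-t^2*exp(3*t) - t*exp(3*t), -2*t^2*exp(3*t) + 4*t*exp(3*t) + exp(3*t), t^2*exp(3*t) - 3*t*exp(3*t)]
  [-3*t^2*exp(3*t)/2 - t*exp(3*t), -3*t^2*exp(3*t) + 7*t*exp(3*t), 3*t^2*exp(3*t)/2 - 5*t*exp(3*t) + exp(3*t)]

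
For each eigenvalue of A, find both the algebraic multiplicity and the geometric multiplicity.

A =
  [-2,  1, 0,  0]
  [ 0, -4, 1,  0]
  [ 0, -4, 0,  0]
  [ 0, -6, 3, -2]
λ = -2: alg = 4, geom = 2

Step 1 — factor the characteristic polynomial to read off the algebraic multiplicities:
  χ_A(x) = (x + 2)^4

Step 2 — compute geometric multiplicities via the rank-nullity identity g(λ) = n − rank(A − λI):
  rank(A − (-2)·I) = 2, so dim ker(A − (-2)·I) = n − 2 = 2

Summary:
  λ = -2: algebraic multiplicity = 4, geometric multiplicity = 2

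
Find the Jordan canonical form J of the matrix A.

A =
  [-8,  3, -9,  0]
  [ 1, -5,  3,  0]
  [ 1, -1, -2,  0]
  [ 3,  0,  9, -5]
J_3(-5) ⊕ J_1(-5)

The characteristic polynomial is
  det(x·I − A) = x^4 + 20*x^3 + 150*x^2 + 500*x + 625 = (x + 5)^4

Eigenvalues and multiplicities (the geometric multiplicity of λ is n − rank(A − λI), which equals the number of Jordan blocks for λ):
  λ = -5: algebraic multiplicity = 4, geometric multiplicity = 2

Determining the block sizes for each eigenvalue:
  λ = -5: with am = 4 and gm = 2, the partition is not yet determined (e.g. several partitions of 4 into 2 parts exist). Let N = A − (-5)·I. Computing rank(N^1) = 2, rank(N^2) = 1, rank(N^3) = 0; the number of blocks of size ≥ j is rank(N^{j−1}) − rank(N^j), giving [2, 1, 1]. So we have 1 block(s) of size 3, 1 block(s) of size 1 → block sizes [3, 1]

Assembling the blocks gives a Jordan form
J =
  [-5,  1,  0,  0]
  [ 0, -5,  1,  0]
  [ 0,  0, -5,  0]
  [ 0,  0,  0, -5]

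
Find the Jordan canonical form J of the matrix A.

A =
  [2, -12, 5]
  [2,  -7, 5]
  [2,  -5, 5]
J_3(0)

The characteristic polynomial is
  det(x·I − A) = x^3

Eigenvalues and multiplicities (the geometric multiplicity of λ is n − rank(A − λI), which equals the number of Jordan blocks for λ):
  λ = 0: algebraic multiplicity = 3, geometric multiplicity = 1

Determining the block sizes for each eigenvalue:
  λ = 0: one block (gm = 1), so the single block has size am = 3 → block sizes [3]

Assembling the blocks gives a Jordan form
J =
  [0, 1, 0]
  [0, 0, 1]
  [0, 0, 0]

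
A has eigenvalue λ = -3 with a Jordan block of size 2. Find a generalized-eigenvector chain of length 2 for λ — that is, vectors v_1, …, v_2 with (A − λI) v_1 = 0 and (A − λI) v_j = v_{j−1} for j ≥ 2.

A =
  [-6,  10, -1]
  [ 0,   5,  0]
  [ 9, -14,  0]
A Jordan chain for λ = -3 of length 2:
v_1 = (-3, 0, 9)ᵀ
v_2 = (1, 0, 0)ᵀ

Let N = A − (-3)·I. We want v_2 with N^2 v_2 = 0 but N^1 v_2 ≠ 0; then v_{j-1} := N · v_j for j = 2, …, 2.

Pick v_2 = (1, 0, 0)ᵀ.
Then v_1 = N · v_2 = (-3, 0, 9)ᵀ.

Sanity check: (A − (-3)·I) v_1 = (0, 0, 0)ᵀ = 0. ✓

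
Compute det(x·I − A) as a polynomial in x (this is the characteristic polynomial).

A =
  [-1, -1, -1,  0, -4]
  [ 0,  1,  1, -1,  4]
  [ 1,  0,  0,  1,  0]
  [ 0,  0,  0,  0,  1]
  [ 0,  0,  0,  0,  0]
x^5

Expanding det(x·I − A) (e.g. by cofactor expansion or by noting that A is similar to its Jordan form J, which has the same characteristic polynomial as A) gives
  χ_A(x) = x^5
which factors as x^5. The eigenvalues (with algebraic multiplicities) are λ = 0 with multiplicity 5.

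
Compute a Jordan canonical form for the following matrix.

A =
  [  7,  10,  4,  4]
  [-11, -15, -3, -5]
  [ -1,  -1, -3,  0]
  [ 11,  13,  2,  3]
J_3(-3) ⊕ J_1(1)

The characteristic polynomial is
  det(x·I − A) = x^4 + 8*x^3 + 18*x^2 - 27 = (x - 1)*(x + 3)^3

Eigenvalues and multiplicities (the geometric multiplicity of λ is n − rank(A − λI), which equals the number of Jordan blocks for λ):
  λ = -3: algebraic multiplicity = 3, geometric multiplicity = 1
  λ = 1: algebraic multiplicity = 1, geometric multiplicity = 1

Determining the block sizes for each eigenvalue:
  λ = -3: one block (gm = 1), so the single block has size am = 3 → block sizes [3]
  λ = 1: one block (gm = 1), so the single block has size am = 1 → block sizes [1]

Assembling the blocks gives a Jordan form
J =
  [-3,  1,  0, 0]
  [ 0, -3,  1, 0]
  [ 0,  0, -3, 0]
  [ 0,  0,  0, 1]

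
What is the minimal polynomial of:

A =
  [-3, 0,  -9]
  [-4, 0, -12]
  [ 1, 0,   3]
x^2

The characteristic polynomial is χ_A(x) = x^3, so the eigenvalues are known. The minimal polynomial is
  m_A(x) = Π_λ (x − λ)^{k_λ}
where k_λ is the size of the *largest* Jordan block for λ (equivalently, the smallest k with (A − λI)^k v = 0 for every generalised eigenvector v of λ).

  λ = 0: largest Jordan block has size 2, contributing (x − 0)^2

So m_A(x) = x^2 = x^2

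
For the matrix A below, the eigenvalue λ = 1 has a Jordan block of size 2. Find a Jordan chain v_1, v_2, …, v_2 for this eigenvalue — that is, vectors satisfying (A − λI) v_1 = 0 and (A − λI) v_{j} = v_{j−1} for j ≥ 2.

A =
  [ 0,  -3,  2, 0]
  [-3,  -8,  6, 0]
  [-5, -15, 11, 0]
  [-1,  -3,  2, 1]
A Jordan chain for λ = 1 of length 2:
v_1 = (-1, -3, -5, -1)ᵀ
v_2 = (1, 0, 0, 0)ᵀ

Let N = A − (1)·I. We want v_2 with N^2 v_2 = 0 but N^1 v_2 ≠ 0; then v_{j-1} := N · v_j for j = 2, …, 2.

Pick v_2 = (1, 0, 0, 0)ᵀ.
Then v_1 = N · v_2 = (-1, -3, -5, -1)ᵀ.

Sanity check: (A − (1)·I) v_1 = (0, 0, 0, 0)ᵀ = 0. ✓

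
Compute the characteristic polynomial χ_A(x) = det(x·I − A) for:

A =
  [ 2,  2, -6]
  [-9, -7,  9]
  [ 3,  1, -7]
x^3 + 12*x^2 + 48*x + 64

Expanding det(x·I − A) (e.g. by cofactor expansion or by noting that A is similar to its Jordan form J, which has the same characteristic polynomial as A) gives
  χ_A(x) = x^3 + 12*x^2 + 48*x + 64
which factors as (x + 4)^3. The eigenvalues (with algebraic multiplicities) are λ = -4 with multiplicity 3.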